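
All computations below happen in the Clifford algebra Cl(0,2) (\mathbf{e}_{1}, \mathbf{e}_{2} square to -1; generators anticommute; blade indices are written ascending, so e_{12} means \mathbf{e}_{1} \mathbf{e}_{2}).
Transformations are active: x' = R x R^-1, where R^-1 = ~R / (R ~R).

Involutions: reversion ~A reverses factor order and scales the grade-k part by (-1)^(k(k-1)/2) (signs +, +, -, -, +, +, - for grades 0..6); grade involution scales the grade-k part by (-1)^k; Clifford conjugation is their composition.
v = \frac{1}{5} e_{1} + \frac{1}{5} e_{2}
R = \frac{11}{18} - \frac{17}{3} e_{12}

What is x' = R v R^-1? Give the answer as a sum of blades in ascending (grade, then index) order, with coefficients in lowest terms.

~R = \frac{11}{18} + \frac{17}{3} e_{12}, and R ~R = \frac{10525}{324}, so R^-1 = ~R / (\frac{10525}{324}).
R v = \frac{113}{90} e_{1} - \frac{91}{90} e_{2}
Answer: -\frac{8039}{52625} e_{1} - \frac{12527}{52625} e_{2}


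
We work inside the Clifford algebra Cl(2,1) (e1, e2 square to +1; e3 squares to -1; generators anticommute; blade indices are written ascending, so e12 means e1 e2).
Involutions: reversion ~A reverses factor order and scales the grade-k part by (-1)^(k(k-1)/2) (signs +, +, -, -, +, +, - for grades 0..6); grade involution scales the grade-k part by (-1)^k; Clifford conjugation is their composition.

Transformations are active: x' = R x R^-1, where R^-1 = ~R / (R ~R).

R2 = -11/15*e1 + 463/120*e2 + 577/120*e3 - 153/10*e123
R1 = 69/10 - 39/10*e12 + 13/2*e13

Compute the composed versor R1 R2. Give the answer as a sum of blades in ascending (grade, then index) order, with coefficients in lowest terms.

Distribute over the terms of R1 (each basis-blade product reordered to ascending indices, repeated generators contracted through their squares):
(69/10) R2 = -253/50*e1 + 10649/400*e2 + 13271/400*e3 - 10557/100*e123
(-39/10*e12) R2 = -6019/400*e1 - 143/50*e2 - 5967/100*e3 - 7501/400*e123
(13/2*e13) R2 = -7501/240*e1 + 1989/20*e2 + 143/30*e3 - 6019/240*e123
Summing the partial products and collecting blades:
Answer: -30817/600*e1 + 9857/80*e2 - 26071/1200*e3 - 89641/600*e123


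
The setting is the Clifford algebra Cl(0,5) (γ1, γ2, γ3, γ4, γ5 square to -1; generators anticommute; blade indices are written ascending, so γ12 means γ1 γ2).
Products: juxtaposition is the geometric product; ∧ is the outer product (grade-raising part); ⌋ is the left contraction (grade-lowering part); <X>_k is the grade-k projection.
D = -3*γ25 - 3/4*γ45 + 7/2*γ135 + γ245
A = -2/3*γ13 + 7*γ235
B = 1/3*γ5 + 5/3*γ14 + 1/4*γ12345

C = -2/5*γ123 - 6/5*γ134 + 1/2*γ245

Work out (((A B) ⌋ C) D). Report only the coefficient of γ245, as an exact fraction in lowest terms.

step 1: 7/4*γ14 - 7/3*γ23 - 10/9*γ34 - 2/9*γ135 - 1/6*γ245 + 35/3*γ12345
step 2: -1/12 - 34/15*γ1 - 21/10*γ3
step 3: -147/20*γ15 + 1/4*γ25 + 119/15*γ35 + 1/16*γ45 + 34/5*γ125 - 7/24*γ135 + 17/10*γ145 - 63/10*γ235 - 1/12*γ245 + 63/40*γ345 - 34/15*γ1245 + 21/10*γ2345
Answer: -1/12


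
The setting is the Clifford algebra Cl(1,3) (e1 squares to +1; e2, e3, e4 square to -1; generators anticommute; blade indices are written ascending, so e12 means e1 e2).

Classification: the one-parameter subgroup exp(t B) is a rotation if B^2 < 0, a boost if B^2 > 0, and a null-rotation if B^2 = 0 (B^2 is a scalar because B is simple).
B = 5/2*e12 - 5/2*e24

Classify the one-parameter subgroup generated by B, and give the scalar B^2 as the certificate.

B^2 term by term: the squares give (5/2)^2*(e12)^2 + (-5/2)^2*(e24)^2 = 25/4*(+1) + 25/4*(-1) = 0 (each basis 2-blade squares to minus the product of its generators' squares); cross terms between blades sharing an index anticommute and cancel. So B^2 = 0.
Answer: null-rotation, certificate B^2 = 0. One invariant decides it: the square 0 survives every conjugation, and its sign is exactly the classification.


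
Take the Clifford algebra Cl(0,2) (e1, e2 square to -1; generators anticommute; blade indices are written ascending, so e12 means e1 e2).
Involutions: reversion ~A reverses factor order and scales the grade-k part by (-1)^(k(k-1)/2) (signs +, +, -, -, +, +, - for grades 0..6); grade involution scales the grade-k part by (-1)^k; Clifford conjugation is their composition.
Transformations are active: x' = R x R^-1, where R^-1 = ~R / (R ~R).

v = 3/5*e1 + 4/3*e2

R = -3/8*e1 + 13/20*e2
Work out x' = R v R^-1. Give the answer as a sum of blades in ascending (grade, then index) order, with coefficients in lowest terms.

~R = -3/8*e1 + 13/20*e2, and R ~R = -901/1600, so R^-1 = ~R / (-901/1600).
R v = -77/120 - 89/100*e12
Answer: -6553/4505*e1 + 400/2703*e2


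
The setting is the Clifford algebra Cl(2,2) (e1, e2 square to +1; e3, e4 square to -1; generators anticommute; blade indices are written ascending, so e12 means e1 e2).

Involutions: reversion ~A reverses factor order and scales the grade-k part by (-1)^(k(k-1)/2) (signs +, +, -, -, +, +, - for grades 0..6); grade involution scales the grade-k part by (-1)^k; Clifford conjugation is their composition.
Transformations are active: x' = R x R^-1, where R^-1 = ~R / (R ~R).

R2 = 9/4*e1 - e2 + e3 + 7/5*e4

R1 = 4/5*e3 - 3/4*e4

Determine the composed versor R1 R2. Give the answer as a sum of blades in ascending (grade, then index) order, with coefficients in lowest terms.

Distribute over the terms of R1 (each basis-blade product reordered to ascending indices, repeated generators contracted through their squares):
(4/5*e3) R2 = -4/5 - 9/5*e13 + 4/5*e23 + 28/25*e34
(-3/4*e4) R2 = 21/20 + 27/16*e14 - 3/4*e24 + 3/4*e34
Summing the partial products and collecting blades:
Answer: 1/4 - 9/5*e13 + 27/16*e14 + 4/5*e23 - 3/4*e24 + 187/100*e34


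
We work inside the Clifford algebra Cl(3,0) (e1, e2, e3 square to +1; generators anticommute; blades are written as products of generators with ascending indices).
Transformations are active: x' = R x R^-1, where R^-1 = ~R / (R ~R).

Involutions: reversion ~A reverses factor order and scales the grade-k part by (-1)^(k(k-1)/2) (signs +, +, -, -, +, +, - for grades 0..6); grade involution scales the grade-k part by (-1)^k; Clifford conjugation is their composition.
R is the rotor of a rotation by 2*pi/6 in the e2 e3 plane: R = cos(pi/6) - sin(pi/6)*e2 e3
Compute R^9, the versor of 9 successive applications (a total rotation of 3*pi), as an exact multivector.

The rotor phase is half the rotation angle and phases add under composition, so 9 steps in the e2 e3 plane accumulate phase 9*(pi/6) = 3*pi/2: R^9 = cos(3*pi/2) - sin(3*pi/2)*e2 e3.
cos(3*pi/2) = 0 and sin(3*pi/2) = -1, so R^9 = e2 e3. The net rotation is 1*pi (after discarding 1 full turn, each of which contributes a factor -1 to the rotor); the rotor keeps the half-angle phase exactly.
Answer: e2 e3


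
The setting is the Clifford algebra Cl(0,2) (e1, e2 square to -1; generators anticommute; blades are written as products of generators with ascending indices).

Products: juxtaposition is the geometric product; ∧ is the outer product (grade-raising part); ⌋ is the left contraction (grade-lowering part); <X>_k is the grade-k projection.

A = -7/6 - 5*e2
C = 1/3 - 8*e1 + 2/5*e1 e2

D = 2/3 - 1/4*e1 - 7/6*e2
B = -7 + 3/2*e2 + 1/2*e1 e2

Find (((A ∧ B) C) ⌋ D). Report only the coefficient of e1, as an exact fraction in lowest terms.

step 1: 49/6 + 133/4*e2 - 7/12*e1 e2
step 2: 133/45 - 1561/30*e1 + 63/4*e2 + 48433/180*e1 e2
step 3: 1981/270 - 133/180*e1 - 931/270*e2
Answer: -133/180


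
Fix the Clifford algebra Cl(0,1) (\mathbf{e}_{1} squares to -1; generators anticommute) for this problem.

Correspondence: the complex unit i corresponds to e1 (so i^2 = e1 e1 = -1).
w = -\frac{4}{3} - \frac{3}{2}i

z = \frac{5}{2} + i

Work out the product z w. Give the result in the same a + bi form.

In blades: z = \frac{5}{2} + e_{1}, w = -\frac{4}{3} - \frac{3}{2} e_{1}.
Distribute z over w term by term (generator squares from the signature, products reordered to ascending indices): (\frac{5}{2})*w = -\frac{10}{3} - \frac{15}{4} e_{1}; (e_{1})*w = \frac{3}{2} - \frac{4}{3} e_{1}.
Sum: -\frac{11}{6} - \frac{61}{12} e_{1}; translating back through the correspondence:
Answer: -\frac{11}{6} - \frac{61}{12}i


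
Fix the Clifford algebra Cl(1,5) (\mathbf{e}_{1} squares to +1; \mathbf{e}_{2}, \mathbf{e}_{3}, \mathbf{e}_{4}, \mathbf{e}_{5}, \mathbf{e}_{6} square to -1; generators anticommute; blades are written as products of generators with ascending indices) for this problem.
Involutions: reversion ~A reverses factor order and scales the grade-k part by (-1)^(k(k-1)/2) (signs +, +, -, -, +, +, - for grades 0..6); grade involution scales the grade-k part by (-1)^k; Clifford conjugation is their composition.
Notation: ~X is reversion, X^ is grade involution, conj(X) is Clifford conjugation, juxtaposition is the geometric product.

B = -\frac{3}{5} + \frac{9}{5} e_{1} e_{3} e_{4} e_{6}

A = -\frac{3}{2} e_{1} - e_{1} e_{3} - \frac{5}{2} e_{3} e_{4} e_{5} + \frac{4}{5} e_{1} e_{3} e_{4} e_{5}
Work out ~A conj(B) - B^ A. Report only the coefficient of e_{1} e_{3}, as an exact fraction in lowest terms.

first term: \frac{9}{10} e_{1} - \frac{3}{5} e_{1} e_{3} + \frac{9}{5} e_{4} e_{6} + \frac{36}{25} e_{5} e_{6} + \frac{9}{2} e_{1} e_{5} e_{6} - \frac{3}{2} e_{3} e_{4} e_{5} - \frac{27}{10} e_{3} e_{4} e_{6} - \frac{12}{25} e_{1} e_{3} e_{4} e_{5}
second term: \frac{9}{10} e_{1} + \frac{3}{5} e_{1} e_{3} - \frac{9}{5} e_{4} e_{6} - \frac{36}{25} e_{5} e_{6} - \frac{9}{2} e_{1} e_{5} e_{6} + \frac{3}{2} e_{3} e_{4} e_{5} + \frac{27}{10} e_{3} e_{4} e_{6} - \frac{12}{25} e_{1} e_{3} e_{4} e_{5}
Answer: -\frac{6}{5}


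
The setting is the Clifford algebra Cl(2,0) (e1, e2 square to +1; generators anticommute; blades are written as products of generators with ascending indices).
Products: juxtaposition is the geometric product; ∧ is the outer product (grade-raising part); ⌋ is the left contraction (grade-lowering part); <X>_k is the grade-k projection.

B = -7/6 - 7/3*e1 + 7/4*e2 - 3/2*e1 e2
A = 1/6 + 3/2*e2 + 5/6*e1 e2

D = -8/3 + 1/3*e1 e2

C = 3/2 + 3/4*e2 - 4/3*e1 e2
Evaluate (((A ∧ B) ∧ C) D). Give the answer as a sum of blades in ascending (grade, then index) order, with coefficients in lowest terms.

step 1: -7/36 - 7/18*e1 - 35/24*e2 + 41/18*e1 e2
step 2: -7/24 - 7/12*e1 - 7/3*e2 + 731/216*e1 e2
step 3: -227/648 + 7/3*e1 + 217/36*e2 - 5911/648*e1 e2
Answer: -227/648 + 7/3*e1 + 217/36*e2 - 5911/648*e1 e2


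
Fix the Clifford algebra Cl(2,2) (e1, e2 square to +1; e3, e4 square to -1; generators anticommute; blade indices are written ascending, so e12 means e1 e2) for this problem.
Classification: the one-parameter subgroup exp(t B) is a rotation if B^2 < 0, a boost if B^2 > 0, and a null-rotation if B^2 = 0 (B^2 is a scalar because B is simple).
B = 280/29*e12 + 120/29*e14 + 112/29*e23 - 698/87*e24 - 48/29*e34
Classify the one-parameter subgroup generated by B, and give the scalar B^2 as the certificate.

B^2 term by term: the squares give (280/29)^2*(e12)^2 + (120/29)^2*(e14)^2 + (112/29)^2*(e23)^2 + (-698/87)^2*(e24)^2 + (-48/29)^2*(e34)^2 = 78400/841*(-1) + 14400/841*(+1) + 12544/841*(+1) + 487204/7569*(+1) + 2304/841*(-1) = 4/9 (each basis 2-blade squares to minus the product of its generators' squares); cross terms between blades sharing an index anticommute and cancel; the commuting (index-disjoint) pairs give grade-4 terms 2*c*c'*(blade product), which cancel blade by blade — e1234: -26880/841 + 26880/841 = 0 — confirming B is simple. So B^2 = 4/9.
Answer: boost, certificate B^2 = 4/9. Because 4/9 is invariant under every versor sandwich, the classification follows from its sign alone.


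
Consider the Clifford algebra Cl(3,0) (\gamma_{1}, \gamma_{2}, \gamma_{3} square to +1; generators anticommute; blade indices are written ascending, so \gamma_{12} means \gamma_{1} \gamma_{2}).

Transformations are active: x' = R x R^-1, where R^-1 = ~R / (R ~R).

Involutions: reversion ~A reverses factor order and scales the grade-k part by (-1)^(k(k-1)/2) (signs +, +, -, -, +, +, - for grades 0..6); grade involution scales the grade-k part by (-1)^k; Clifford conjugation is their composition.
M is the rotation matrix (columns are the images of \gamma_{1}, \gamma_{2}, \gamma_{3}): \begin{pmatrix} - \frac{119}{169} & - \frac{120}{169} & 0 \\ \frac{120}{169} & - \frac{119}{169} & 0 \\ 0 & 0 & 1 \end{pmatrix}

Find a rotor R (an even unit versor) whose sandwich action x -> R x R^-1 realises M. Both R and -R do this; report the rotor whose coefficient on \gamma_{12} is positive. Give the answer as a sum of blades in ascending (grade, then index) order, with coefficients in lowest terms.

Method: write R = a + b12*\gamma_{12} + b13*\gamma_{13} + b23*\gamma_{23} with a^2 + b12^2 + b13^2 + b23^2 = 1 (so R^-1 = ~R). Expanding the columns R e_j ~R gives tr M = 4a^2 - 1 and, from the antisymmetric part, M21 - M12 = -4a*b12, M13 - M31 = 4a*b13, M32 - M23 = -4a*b23.
Here tr M = -\frac{69}{169}, so a^2 = (1 + tr M)/4 = \frac{25}{169} and a = ±\frac{5}{13}. Taking a = \frac{5}{13}: M21 - M12 = \frac{240}{169}, M13 - M31 = 0, M32 - M23 = 0, giving b12 = -\frac{12}{13}, b13 = 0, b23 = 0, i.e. R = \frac{5}{13} - \frac{12}{13} \gamma_{12}.
Its \gamma_{12} coefficient is negative, so report the other preimage -R.
Answer: -\frac{5}{13} + \frac{12}{13} \gamma_{12}. Recall the cover is two-to-one: with M of trace -\frac{69}{169}, both preimages act alike, and the stated \gamma_{12} sign chooses the sheet.


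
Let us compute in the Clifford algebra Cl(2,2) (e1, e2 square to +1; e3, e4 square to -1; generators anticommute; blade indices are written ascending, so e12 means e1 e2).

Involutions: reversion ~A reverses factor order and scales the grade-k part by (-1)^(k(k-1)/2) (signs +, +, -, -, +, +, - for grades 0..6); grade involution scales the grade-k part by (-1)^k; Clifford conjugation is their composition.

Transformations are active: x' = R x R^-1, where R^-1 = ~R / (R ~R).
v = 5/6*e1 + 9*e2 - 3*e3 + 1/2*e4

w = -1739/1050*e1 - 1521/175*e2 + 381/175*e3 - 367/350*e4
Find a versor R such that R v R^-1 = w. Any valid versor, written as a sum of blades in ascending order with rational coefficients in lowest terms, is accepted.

Construction: equal norms (both 652/9) license R = v + w = -144/175*e1 + 54/175*e2 - 144/175*e3 - 96/175*e4 — nothing changes along that direction, while (v - w)/2 changes sign, so v maps onto w.
Answer: -144/175*e1 + 54/175*e2 - 144/175*e3 - 96/175*e4


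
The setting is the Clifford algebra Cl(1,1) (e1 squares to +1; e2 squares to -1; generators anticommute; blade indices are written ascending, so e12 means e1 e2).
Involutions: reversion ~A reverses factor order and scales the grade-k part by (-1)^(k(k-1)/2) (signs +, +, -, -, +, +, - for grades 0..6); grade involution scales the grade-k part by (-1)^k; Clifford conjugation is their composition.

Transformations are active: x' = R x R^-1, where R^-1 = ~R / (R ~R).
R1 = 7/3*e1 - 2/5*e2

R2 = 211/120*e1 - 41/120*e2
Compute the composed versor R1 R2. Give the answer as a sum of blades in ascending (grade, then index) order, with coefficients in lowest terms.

Distribute over the terms of R1 (each basis-blade product reordered to ascending indices, repeated generators contracted through their squares):
(7/3*e1) R2 = 1477/360 - 287/360*e12
(-2/5*e2) R2 = -41/300 + 211/300*e12
Summing the partial products and collecting blades:
Answer: 7139/1800 - 169/1800*e12


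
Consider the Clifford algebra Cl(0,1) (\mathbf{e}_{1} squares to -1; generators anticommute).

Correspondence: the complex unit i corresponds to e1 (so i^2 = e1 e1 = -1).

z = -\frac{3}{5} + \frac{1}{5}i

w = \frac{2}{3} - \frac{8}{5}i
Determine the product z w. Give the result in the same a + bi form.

In blades: z = -\frac{3}{5} + \frac{1}{5} e_{1}, w = \frac{2}{3} - \frac{8}{5} e_{1}.
Distribute z over w term by term (generator squares from the signature, products reordered to ascending indices): (-\frac{3}{5})*w = -\frac{2}{5} + \frac{24}{25} e_{1}; (\frac{1}{5} e_{1})*w = \frac{8}{25} + \frac{2}{15} e_{1}.
Sum: -\frac{2}{25} + \frac{82}{75} e_{1}; translating back through the correspondence:
Answer: -\frac{2}{25} + \frac{82}{75}i


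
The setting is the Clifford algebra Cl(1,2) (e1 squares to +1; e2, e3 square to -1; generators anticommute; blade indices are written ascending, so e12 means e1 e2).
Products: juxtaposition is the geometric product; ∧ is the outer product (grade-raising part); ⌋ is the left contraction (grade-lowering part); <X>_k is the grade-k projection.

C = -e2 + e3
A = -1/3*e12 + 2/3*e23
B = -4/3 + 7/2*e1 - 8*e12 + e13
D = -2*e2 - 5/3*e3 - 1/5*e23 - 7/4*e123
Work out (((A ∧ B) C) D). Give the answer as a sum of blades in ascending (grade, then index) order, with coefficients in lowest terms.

step 1: 4/9*e12 - 8/9*e23 + 7/3*e123
step 2: 4/9*e1 + 8/9*e2 + 8/9*e3 - 7/3*e12 - 7/3*e13 + 4/9*e123
step 3: 109/27 - 127/15*e1 - 767/180*e2 + 767/180*e3 + 253/135*e12 - 493/135*e13 - 13/27*e23 - 13/15*e123
Answer: 109/27 - 127/15*e1 - 767/180*e2 + 767/180*e3 + 253/135*e12 - 493/135*e13 - 13/27*e23 - 13/15*e123


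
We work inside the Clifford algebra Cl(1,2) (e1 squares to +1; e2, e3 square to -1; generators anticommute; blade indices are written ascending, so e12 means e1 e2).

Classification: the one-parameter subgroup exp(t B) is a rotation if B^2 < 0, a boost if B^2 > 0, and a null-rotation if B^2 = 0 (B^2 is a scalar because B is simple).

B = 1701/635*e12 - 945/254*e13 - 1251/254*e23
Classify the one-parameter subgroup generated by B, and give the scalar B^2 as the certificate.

B^2 term by term: the squares give (1701/635)^2*(e12)^2 + (-945/254)^2*(e13)^2 + (-1251/254)^2*(e23)^2 = 2893401/403225*(+1) + 893025/64516*(+1) + 1565001/64516*(-1) = -81/25 (each basis 2-blade squares to minus the product of its generators' squares); cross terms between blades sharing an index anticommute and cancel. So B^2 = -81/25.
Answer: rotation, certificate B^2 = -81/25. The class reads off the invariant scalar -81/25 directly.


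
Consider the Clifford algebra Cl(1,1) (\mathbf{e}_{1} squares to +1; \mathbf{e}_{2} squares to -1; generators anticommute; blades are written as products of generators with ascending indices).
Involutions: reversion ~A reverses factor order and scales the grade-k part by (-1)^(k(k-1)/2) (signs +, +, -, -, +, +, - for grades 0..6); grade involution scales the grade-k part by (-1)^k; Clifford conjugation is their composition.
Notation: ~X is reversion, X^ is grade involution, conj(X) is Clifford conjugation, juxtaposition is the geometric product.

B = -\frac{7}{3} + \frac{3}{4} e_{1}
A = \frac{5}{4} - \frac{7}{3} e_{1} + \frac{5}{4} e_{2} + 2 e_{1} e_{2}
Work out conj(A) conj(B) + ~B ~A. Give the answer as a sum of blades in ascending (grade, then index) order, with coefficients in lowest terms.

first term: -\frac{14}{3} - \frac{919}{144} e_{1} + \frac{17}{12} e_{2} + \frac{179}{48} e_{1} e_{2}
second term: -\frac{14}{3} + \frac{919}{144} e_{1} - \frac{53}{12} e_{2} + \frac{269}{48} e_{1} e_{2}
Answer: -\frac{28}{3} - 3 e_{2} + \frac{28}{3} e_{1} e_{2}


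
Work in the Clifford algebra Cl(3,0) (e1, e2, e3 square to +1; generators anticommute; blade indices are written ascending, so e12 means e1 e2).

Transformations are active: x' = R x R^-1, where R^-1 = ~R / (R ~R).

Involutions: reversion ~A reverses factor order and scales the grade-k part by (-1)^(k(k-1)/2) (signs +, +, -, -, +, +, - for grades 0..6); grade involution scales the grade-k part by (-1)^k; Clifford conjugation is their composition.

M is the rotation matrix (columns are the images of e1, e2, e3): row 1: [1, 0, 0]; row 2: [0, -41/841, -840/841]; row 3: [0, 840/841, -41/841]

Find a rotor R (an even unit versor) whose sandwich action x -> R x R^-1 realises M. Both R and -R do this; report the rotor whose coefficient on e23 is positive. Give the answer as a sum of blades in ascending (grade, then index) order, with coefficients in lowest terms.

Method: write R = a + b12*e12 + b13*e13 + b23*e23 with a^2 + b12^2 + b13^2 + b23^2 = 1 (so R^-1 = ~R). Expanding the columns R e_j ~R gives tr M = 4a^2 - 1 and, from the antisymmetric part, M21 - M12 = -4a*b12, M13 - M31 = 4a*b13, M32 - M23 = -4a*b23.
Here tr M = 759/841, so a^2 = (1 + tr M)/4 = 400/841 and a = ±20/29. Taking a = 20/29: M21 - M12 = 0, M13 - M31 = 0, M32 - M23 = 1680/841, giving b12 = 0, b13 = 0, b23 = -21/29, i.e. R = 20/29 - 21/29*e23.
Its e23 coefficient is negative, so report the other preimage -R.
Answer: -20/29 + 21/29*e23. Note: both R and -R realise this M (trace 759/841); the covering map identifies them, and the e23-coefficient sign is the tie-breaker.


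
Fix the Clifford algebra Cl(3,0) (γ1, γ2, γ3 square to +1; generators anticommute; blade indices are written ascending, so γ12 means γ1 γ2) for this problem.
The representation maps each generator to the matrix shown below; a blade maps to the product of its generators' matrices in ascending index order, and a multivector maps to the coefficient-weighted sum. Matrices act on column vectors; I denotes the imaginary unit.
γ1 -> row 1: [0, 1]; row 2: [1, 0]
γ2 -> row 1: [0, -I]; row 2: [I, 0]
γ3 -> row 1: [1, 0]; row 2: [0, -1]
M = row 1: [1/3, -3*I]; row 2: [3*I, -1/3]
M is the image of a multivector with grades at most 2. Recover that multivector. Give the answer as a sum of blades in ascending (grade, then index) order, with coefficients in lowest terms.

Method: 1, rho(γ1), rho(γ2), rho(γ3) form a trace-orthogonal basis of the 2x2 complex matrices (tr(X Y) = 2 if X = Y, else 0), so M = m0*1 + m1*rho(γ1) + m2*rho(γ2) + m3*rho(γ3) with m0 = tr(M)/2 = 0, m1 = tr(M rho(γ1))/2 = 0, m2 = tr(M rho(γ2))/2 = 3, m3 = tr(M rho(γ3))/2 = 1/3.
Multiplying table entries, the bivector images are rho(γ12) = I*rho(γ3), rho(γ13) = -I*rho(γ2), rho(γ23) = I*rho(γ1); with real blade coefficients the real parts of m0..m3 are the coefficients of 1, γ1, γ2, γ3 and the imaginary parts give the bivectors (γ23: Im m1, γ13: -Im m2, γ12: Im m3).
Answer: 3*γ2 + 1/3*γ3


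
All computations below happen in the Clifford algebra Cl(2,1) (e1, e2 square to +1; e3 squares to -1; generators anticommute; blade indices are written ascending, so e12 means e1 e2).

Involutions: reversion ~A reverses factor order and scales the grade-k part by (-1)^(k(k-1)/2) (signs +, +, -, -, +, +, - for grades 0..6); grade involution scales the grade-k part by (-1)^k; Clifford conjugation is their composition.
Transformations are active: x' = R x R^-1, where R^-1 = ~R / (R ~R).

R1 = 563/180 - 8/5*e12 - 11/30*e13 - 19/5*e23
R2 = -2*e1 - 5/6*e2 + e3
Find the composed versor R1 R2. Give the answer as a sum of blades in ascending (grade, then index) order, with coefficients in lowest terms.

Distribute over the terms of R2 (each basis-blade product reordered to ascending indices, repeated generators contracted through their squares):
R1 (-2*e1) = -563/90*e1 - 16/5*e2 - 11/15*e3 + 38/5*e123
R1 (-5/6*e2) = 4/3*e1 - 563/216*e2 - 19/6*e3 - 11/36*e123
R1 (e3) = 11/30*e1 + 19/5*e2 + 563/180*e3 - 8/5*e123
Summing the partial products and collecting blades:
Answer: -41/9*e1 - 2167/1080*e2 - 139/180*e3 + 205/36*e123


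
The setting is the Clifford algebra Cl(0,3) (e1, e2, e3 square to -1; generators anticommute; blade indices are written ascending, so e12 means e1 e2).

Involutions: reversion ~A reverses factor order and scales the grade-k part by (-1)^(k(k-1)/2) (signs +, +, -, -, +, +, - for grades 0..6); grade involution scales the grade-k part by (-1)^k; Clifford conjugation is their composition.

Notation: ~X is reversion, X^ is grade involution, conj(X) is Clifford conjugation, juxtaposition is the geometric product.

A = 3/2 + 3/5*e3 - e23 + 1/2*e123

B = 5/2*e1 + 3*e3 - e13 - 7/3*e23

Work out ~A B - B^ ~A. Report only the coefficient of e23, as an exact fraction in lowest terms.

first term: 8/15 + 119/60*e1 - 39/10*e2 + 9/2*e3 + 5/2*e12 - 3*e13 - 9/4*e23 + 5/2*e123
second term: 62/15 - 259/60*e1 - 11/10*e2 - 9/2*e3 - 5/2*e12 - 3*e13 - 19/4*e23 - 5/2*e123
Answer: 5/2


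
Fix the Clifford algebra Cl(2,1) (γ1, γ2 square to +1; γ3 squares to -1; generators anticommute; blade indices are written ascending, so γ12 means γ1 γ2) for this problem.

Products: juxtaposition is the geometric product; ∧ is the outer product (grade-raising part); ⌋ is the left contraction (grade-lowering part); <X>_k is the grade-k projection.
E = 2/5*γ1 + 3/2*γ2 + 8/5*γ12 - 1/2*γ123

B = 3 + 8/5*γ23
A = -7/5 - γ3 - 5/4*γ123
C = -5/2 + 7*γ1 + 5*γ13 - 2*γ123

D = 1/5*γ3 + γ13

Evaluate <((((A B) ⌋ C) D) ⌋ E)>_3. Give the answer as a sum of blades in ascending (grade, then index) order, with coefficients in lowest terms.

step 1: -21/5 - 2*γ1 - 8/5*γ2 - 3*γ3 - 56/25*γ23 - 15/4*γ123
step 2: 4 - 998/25*γ1 - 10*γ3 - 6*γ12 - 121/5*γ13 + 4*γ23 + 42/5*γ123
step 3: -111/5 - 129/25*γ1 - 46/5*γ2 - 978/25*γ3 - 142/25*γ12 - 498/125*γ13 + 6*γ23 - 6/5*γ123
step 4: -772/125 + 71/25*γ1 - 10887/250*γ2 - 71/25*γ3 - 1377/25*γ12 - 23/5*γ13 + 129/50*γ23 + 111/10*γ123
step 5: 111/10*γ123
Answer: 111/10*γ123


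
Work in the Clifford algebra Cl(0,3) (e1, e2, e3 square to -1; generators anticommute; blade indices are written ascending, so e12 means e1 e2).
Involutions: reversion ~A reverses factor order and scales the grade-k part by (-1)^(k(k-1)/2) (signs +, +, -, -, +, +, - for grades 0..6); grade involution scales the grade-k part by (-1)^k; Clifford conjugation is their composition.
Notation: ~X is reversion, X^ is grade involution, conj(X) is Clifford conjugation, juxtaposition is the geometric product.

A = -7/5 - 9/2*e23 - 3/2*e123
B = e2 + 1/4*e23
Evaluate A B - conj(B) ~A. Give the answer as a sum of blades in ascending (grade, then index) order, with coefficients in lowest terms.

first term: 9/8 + 3/8*e1 - 7/5*e2 - 9/2*e3 - 3/2*e13 - 7/20*e23
second term: 9/8 + 3/8*e1 + 7/5*e2 + 9/2*e3 - 3/2*e13 + 7/20*e23
Answer: -14/5*e2 - 9*e3 - 7/10*e23


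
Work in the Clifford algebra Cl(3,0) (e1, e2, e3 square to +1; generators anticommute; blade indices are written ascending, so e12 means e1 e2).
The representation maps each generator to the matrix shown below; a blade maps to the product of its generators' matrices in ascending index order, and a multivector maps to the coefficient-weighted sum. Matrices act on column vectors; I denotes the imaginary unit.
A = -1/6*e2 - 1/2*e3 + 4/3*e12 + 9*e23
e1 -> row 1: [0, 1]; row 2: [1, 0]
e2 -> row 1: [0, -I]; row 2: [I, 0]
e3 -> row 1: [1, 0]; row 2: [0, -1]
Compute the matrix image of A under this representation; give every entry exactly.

Bivector images (products of the table entries): rho(e12) = rho(e1)rho(e2) = row 1: [I, 0]; row 2: [0, -I]; rho(e23) = rho(e2)rho(e3) = row 1: [0, I]; row 2: [I, 0].
M = (-1/6)*rho(e2) + (-1/2)*rho(e3) + (4/3)*rho(e12) + (9)*rho(e23), summed entrywise:
Answer: row 1: [-1/2 + 4*I/3, 55*I/6]; row 2: [53*I/6, 1/2 - 4*I/3]


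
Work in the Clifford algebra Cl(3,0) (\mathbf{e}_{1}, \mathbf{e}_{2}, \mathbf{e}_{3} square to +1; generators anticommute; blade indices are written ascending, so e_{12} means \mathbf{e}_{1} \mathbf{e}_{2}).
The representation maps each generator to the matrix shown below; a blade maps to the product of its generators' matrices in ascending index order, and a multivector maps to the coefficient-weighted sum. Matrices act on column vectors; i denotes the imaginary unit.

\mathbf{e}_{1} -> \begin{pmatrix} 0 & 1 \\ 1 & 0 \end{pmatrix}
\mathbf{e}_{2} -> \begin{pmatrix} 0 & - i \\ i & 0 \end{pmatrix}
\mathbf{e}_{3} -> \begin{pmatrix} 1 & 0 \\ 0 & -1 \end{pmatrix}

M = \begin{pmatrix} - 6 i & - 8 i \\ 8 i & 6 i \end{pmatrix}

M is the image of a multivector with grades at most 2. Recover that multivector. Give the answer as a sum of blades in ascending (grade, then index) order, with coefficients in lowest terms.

Method: 1, rho(e_{1}), rho(e_{2}), rho(e_{3}) form a trace-orthogonal basis of the 2x2 complex matrices (tr(X Y) = 2 if X = Y, else 0), so M = m0*1 + m1*rho(e_{1}) + m2*rho(e_{2}) + m3*rho(e_{3}) with m0 = tr(M)/2 = 0, m1 = tr(M rho(e_{1}))/2 = 0, m2 = tr(M rho(e_{2}))/2 = 8, m3 = tr(M rho(e_{3}))/2 = - 6 i.
Multiplying table entries, the bivector images are rho(e_{12}) = i*rho(e_{3}), rho(e_{13}) = -i*rho(e_{2}), rho(e_{23}) = i*rho(e_{1}); with real blade coefficients the real parts of m0..m3 are the coefficients of 1, e_{1}, e_{2}, e_{3} and the imaginary parts give the bivectors (e_{23}: Im m1, e_{13}: -Im m2, e_{12}: Im m3).
Answer: 8 e_{2} - 6 e_{12}


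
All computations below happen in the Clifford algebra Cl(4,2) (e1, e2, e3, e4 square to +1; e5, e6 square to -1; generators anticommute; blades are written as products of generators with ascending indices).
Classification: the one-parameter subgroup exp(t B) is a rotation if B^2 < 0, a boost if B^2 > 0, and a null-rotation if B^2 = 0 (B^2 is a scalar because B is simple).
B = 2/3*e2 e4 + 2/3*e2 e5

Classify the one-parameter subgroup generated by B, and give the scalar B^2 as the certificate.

B^2 term by term: the squares give (2/3)^2*(e2 e4)^2 + (2/3)^2*(e2 e5)^2 = 4/9*(-1) + 4/9*(+1) = 0 (each basis 2-blade squares to minus the product of its generators' squares); cross terms between blades sharing an index anticommute and cancel. So B^2 = 0.
Answer: null-rotation, certificate B^2 = 0. B^2 = 0 is basis-independent, so its sign is the whole story.


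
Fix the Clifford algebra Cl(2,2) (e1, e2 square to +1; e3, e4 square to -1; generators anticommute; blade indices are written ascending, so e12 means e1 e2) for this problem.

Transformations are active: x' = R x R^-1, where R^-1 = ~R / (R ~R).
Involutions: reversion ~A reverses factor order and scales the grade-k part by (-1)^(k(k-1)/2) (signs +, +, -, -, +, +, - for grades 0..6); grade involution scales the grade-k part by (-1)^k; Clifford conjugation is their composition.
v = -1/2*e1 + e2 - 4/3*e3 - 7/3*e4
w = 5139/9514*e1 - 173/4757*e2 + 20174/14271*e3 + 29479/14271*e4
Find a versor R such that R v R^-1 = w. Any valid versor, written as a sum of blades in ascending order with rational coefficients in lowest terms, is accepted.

Construction: equal norms (both -215/36) license R = v + w = 191/4757*e1 + 4584/4757*e2 + 382/4757*e3 - 3820/14271*e4 — nothing changes along that direction, while (v - w)/2 changes sign, so v maps onto w.
Answer: 191/4757*e1 + 4584/4757*e2 + 382/4757*e3 - 3820/14271*e4


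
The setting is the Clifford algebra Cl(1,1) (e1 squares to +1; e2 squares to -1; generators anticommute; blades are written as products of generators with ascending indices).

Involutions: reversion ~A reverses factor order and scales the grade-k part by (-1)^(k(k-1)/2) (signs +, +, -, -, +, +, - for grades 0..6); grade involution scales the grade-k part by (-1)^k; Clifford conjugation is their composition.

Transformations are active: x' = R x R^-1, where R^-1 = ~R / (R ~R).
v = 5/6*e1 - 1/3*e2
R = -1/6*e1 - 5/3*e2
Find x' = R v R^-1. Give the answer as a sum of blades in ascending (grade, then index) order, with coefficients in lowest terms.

~R = -1/6*e1 - 5/3*e2, and R ~R = -11/4, so R^-1 = ~R / (-11/4).
R v = -25/36 + 13/9*e1 e2
Answer: -545/594*e1 - 151/297*e2


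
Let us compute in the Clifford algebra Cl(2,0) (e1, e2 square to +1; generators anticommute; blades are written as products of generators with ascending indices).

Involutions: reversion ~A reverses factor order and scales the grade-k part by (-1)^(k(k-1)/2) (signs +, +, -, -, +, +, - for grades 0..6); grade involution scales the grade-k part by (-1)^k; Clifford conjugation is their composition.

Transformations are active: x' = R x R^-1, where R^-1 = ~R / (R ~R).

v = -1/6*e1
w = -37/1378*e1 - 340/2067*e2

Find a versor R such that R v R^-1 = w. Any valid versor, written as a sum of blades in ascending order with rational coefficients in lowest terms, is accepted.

Reasoning: v^2 = w^2 = 1/36 since conjugation preserves the quadratic form; R = v + w = -400/2067*e1 - 340/2067*e2 is then valid when invertible, keeping its own part and reversing (v - w)/2.
Answer: -400/2067*e1 - 340/2067*e2


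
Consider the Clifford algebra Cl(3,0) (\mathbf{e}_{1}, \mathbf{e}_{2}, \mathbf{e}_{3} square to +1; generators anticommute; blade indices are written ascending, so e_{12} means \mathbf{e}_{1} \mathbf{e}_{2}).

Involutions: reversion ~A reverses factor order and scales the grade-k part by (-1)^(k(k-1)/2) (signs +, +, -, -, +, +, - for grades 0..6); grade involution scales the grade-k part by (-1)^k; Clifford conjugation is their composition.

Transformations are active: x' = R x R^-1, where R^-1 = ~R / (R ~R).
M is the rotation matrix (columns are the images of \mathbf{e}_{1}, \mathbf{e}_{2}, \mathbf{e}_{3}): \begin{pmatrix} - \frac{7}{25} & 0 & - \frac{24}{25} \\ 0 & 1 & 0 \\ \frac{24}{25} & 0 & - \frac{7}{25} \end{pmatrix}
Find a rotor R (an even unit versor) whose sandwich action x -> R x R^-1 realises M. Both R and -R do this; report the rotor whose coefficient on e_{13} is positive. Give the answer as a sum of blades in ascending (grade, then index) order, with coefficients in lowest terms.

Method: write R = a + b12*e_{12} + b13*e_{13} + b23*e_{23} with a^2 + b12^2 + b13^2 + b23^2 = 1 (so R^-1 = ~R). Expanding the columns R e_j ~R gives tr M = 4a^2 - 1 and, from the antisymmetric part, M21 - M12 = -4a*b12, M13 - M31 = 4a*b13, M32 - M23 = -4a*b23.
Here tr M = \frac{11}{25}, so a^2 = (1 + tr M)/4 = \frac{9}{25} and a = ±\frac{3}{5}. Taking a = \frac{3}{5}: M21 - M12 = 0, M13 - M31 = -\frac{48}{25}, M32 - M23 = 0, giving b12 = 0, b13 = -\frac{4}{5}, b23 = 0, i.e. R = \frac{3}{5} - \frac{4}{5} e_{13}.
Its e_{13} coefficient is negative, so report the other preimage -R.
Answer: -\frac{3}{5} + \frac{4}{5} e_{13}. Uniqueness: Spin(3) -> SO(3) maps R and -R to the same rotation of trace \frac{11}{25}; fixing the sign of the e_{13} coefficient removes the ambiguity.


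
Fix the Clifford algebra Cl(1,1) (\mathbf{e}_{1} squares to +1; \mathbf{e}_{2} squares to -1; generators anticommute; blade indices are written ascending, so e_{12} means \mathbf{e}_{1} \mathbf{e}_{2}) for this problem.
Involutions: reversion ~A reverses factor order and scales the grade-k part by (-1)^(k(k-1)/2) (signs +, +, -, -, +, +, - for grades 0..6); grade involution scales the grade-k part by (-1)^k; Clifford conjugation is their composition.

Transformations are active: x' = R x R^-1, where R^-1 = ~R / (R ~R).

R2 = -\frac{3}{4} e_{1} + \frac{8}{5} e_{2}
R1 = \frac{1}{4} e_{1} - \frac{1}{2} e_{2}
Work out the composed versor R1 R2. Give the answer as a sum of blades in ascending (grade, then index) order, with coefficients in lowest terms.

Distribute over the terms of R1 (each basis-blade product reordered to ascending indices, repeated generators contracted through their squares):
(\frac{1}{4} e_{1}) R2 = -\frac{3}{16} + \frac{2}{5} e_{12}
(-\frac{1}{2} e_{2}) R2 = \frac{4}{5} - \frac{3}{8} e_{12}
Summing the partial products and collecting blades:
Answer: \frac{49}{80} + \frac{1}{40} e_{12}


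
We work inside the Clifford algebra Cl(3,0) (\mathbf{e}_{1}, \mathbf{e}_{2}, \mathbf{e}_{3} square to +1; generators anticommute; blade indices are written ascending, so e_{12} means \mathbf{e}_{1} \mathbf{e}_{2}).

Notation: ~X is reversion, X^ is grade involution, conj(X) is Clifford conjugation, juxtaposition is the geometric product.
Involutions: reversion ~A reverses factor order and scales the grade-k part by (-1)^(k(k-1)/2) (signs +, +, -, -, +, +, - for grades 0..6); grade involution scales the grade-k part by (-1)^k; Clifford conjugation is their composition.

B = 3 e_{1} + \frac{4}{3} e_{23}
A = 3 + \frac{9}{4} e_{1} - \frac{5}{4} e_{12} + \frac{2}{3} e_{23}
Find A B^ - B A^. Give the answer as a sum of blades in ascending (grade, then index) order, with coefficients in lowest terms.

first term: -\frac{275}{36} - 9 e_{1} - \frac{15}{4} e_{2} - \frac{5}{3} e_{13} + 4 e_{23} + e_{123}
second term: -\frac{275}{36} + 9 e_{1} - \frac{15}{4} e_{2} + \frac{5}{3} e_{13} + 4 e_{23} - e_{123}
Answer: -18 e_{1} - \frac{10}{3} e_{13} + 2 e_{123}


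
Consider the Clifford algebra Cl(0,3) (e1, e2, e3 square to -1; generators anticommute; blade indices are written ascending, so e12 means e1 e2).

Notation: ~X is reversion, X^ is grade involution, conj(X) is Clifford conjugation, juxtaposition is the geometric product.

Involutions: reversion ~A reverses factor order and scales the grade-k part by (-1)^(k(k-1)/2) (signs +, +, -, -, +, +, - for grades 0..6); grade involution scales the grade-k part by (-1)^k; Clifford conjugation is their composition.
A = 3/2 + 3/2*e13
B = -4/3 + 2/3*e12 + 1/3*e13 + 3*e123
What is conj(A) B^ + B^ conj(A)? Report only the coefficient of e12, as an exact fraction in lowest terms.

first term: -3/2 + 9/2*e2 + e12 + 5/2*e13 + e23 - 9/2*e123
second term: -3/2 + 9/2*e2 + e12 + 5/2*e13 - e23 - 9/2*e123
Answer: 2


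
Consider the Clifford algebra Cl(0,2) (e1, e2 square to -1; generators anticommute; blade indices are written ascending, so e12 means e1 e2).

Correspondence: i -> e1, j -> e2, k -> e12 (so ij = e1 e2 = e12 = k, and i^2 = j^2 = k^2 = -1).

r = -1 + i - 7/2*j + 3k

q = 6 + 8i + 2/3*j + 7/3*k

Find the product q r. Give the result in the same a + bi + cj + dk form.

In blades: q = 6 + 8*e1 + 2/3*e2 + 7/3*e12, r = -1 + e1 - 7/2*e2 + 3*e12.
Distribute q over r term by term (generator squares from the signature, products reordered to ascending indices): (6)*r = -6 + 6*e1 - 21*e2 + 18*e12; (8*e1)*r = -8 - 8*e1 - 24*e2 - 28*e12; (2/3*e2)*r = 7/3 + 2*e1 - 2/3*e2 - 2/3*e12; (7/3*e12)*r = -7 + 49/6*e1 + 7/3*e2 - 7/3*e12.
Sum: -56/3 + 49/6*e1 - 130/3*e2 - 13*e12; translating back through the correspondence:
Answer: -56/3 + 49/6*i - 130/3*j - 13k


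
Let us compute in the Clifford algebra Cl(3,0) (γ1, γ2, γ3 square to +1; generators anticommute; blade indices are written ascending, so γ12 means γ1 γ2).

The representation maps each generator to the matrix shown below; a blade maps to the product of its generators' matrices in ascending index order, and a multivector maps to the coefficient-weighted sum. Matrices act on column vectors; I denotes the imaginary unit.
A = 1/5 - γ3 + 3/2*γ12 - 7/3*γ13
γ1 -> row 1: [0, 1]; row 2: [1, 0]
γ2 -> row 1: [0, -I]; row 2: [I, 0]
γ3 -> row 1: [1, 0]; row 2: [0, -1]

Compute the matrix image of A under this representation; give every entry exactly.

Bivector images (products of the table entries): rho(γ12) = rho(γ1)rho(γ2) = row 1: [I, 0]; row 2: [0, -I]; rho(γ13) = rho(γ1)rho(γ3) = row 1: [0, -1]; row 2: [1, 0].
M = (1/5)*1 + (-1)*rho(γ3) + (3/2)*rho(γ12) + (-7/3)*rho(γ13), summed entrywise (1 is the identity matrix):
Answer: row 1: [-4/5 + 3*I/2, 7/3]; row 2: [-7/3, 6/5 - 3*I/2]


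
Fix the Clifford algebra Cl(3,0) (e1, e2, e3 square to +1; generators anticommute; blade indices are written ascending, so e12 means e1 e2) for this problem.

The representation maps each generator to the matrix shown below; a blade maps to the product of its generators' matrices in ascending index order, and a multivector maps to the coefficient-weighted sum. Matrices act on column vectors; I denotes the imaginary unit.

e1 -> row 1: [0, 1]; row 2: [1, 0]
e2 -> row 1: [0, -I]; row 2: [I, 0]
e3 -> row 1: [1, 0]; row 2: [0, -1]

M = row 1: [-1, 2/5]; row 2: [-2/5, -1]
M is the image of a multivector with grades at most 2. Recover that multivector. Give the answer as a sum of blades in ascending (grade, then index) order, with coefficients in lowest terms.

Method: 1, rho(e1), rho(e2), rho(e3) form a trace-orthogonal basis of the 2x2 complex matrices (tr(X Y) = 2 if X = Y, else 0), so M = m0*1 + m1*rho(e1) + m2*rho(e2) + m3*rho(e3) with m0 = tr(M)/2 = -1, m1 = tr(M rho(e1))/2 = 0, m2 = tr(M rho(e2))/2 = 2*I/5, m3 = tr(M rho(e3))/2 = 0.
Multiplying table entries, the bivector images are rho(e12) = I*rho(e3), rho(e13) = -I*rho(e2), rho(e23) = I*rho(e1); with real blade coefficients the real parts of m0..m3 are the coefficients of 1, e1, e2, e3 and the imaginary parts give the bivectors (e23: Im m1, e13: -Im m2, e12: Im m3).
Answer: -1 - 2/5*e13


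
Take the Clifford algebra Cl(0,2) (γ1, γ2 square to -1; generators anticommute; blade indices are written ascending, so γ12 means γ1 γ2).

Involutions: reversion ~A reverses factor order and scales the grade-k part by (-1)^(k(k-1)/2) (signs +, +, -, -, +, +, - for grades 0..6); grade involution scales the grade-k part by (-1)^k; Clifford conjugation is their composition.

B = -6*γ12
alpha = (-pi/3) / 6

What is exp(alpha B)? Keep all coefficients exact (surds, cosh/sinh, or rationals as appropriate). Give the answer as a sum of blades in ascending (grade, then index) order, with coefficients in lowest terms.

B^2 = (-6)^2*(γ12)^2 = 36*(-1) = -36 (a basis 2-blade squares to minus the product of its generators' squares).
B^2 = -36 — a negative square means the series sums to a rotation: l = 6, alpha*l = -pi/3, so exp(alpha B) = cos(-pi/3) + (sin(-pi/3)/6)*B = 1/2 + (-sqrt(3)/12)*B.
Answer: 1/2 + sqrt(3)/2*γ12
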